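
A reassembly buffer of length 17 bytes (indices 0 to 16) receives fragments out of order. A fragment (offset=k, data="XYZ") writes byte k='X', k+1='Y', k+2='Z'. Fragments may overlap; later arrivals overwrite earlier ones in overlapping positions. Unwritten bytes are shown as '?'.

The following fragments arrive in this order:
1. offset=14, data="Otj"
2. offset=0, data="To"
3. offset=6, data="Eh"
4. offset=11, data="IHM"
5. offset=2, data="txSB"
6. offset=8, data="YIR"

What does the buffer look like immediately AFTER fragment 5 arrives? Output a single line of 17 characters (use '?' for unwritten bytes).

Answer: TotxSBEh???IHMOtj

Derivation:
Fragment 1: offset=14 data="Otj" -> buffer=??????????????Otj
Fragment 2: offset=0 data="To" -> buffer=To????????????Otj
Fragment 3: offset=6 data="Eh" -> buffer=To????Eh??????Otj
Fragment 4: offset=11 data="IHM" -> buffer=To????Eh???IHMOtj
Fragment 5: offset=2 data="txSB" -> buffer=TotxSBEh???IHMOtj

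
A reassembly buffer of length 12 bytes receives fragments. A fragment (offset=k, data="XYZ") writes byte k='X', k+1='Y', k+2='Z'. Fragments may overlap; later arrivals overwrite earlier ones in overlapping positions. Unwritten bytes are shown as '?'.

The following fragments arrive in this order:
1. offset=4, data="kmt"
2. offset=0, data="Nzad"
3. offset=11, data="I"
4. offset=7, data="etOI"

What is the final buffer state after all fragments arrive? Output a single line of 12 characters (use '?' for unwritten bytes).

Fragment 1: offset=4 data="kmt" -> buffer=????kmt?????
Fragment 2: offset=0 data="Nzad" -> buffer=Nzadkmt?????
Fragment 3: offset=11 data="I" -> buffer=Nzadkmt????I
Fragment 4: offset=7 data="etOI" -> buffer=NzadkmtetOII

Answer: NzadkmtetOII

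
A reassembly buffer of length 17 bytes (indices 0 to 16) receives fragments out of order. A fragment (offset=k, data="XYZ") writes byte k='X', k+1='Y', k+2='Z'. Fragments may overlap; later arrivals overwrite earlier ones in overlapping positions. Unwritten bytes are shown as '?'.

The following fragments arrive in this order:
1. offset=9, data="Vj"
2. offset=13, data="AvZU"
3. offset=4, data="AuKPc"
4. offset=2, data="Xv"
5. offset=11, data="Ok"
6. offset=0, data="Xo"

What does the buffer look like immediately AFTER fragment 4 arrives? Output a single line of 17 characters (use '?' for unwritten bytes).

Answer: ??XvAuKPcVj??AvZU

Derivation:
Fragment 1: offset=9 data="Vj" -> buffer=?????????Vj??????
Fragment 2: offset=13 data="AvZU" -> buffer=?????????Vj??AvZU
Fragment 3: offset=4 data="AuKPc" -> buffer=????AuKPcVj??AvZU
Fragment 4: offset=2 data="Xv" -> buffer=??XvAuKPcVj??AvZU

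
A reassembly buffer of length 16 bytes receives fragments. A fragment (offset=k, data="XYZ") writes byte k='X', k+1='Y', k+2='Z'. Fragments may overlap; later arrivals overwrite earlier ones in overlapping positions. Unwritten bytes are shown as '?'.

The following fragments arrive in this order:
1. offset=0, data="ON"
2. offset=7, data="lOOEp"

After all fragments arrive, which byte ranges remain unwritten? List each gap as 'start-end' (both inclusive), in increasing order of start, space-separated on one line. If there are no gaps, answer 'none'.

Answer: 2-6 12-15

Derivation:
Fragment 1: offset=0 len=2
Fragment 2: offset=7 len=5
Gaps: 2-6 12-15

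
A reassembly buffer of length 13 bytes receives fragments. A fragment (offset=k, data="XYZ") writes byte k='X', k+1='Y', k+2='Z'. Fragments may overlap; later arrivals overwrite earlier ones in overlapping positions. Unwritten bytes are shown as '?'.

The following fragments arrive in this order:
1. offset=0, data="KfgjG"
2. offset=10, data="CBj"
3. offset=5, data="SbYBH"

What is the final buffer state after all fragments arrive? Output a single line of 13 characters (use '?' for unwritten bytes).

Fragment 1: offset=0 data="KfgjG" -> buffer=KfgjG????????
Fragment 2: offset=10 data="CBj" -> buffer=KfgjG?????CBj
Fragment 3: offset=5 data="SbYBH" -> buffer=KfgjGSbYBHCBj

Answer: KfgjGSbYBHCBj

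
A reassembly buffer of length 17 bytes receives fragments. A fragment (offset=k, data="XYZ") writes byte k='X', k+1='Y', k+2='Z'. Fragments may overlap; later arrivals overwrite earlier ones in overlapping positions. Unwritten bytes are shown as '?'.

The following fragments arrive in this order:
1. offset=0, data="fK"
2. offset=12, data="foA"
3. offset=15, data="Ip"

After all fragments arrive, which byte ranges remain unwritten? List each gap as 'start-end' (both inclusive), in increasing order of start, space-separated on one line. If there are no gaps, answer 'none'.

Fragment 1: offset=0 len=2
Fragment 2: offset=12 len=3
Fragment 3: offset=15 len=2
Gaps: 2-11

Answer: 2-11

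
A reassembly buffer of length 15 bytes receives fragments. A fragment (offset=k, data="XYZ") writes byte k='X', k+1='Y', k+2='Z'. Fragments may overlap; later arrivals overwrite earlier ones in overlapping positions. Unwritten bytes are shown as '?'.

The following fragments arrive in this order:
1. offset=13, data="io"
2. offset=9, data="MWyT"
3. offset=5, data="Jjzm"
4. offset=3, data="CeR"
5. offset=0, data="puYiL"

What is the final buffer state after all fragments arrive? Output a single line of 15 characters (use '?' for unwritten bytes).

Fragment 1: offset=13 data="io" -> buffer=?????????????io
Fragment 2: offset=9 data="MWyT" -> buffer=?????????MWyTio
Fragment 3: offset=5 data="Jjzm" -> buffer=?????JjzmMWyTio
Fragment 4: offset=3 data="CeR" -> buffer=???CeRjzmMWyTio
Fragment 5: offset=0 data="puYiL" -> buffer=puYiLRjzmMWyTio

Answer: puYiLRjzmMWyTio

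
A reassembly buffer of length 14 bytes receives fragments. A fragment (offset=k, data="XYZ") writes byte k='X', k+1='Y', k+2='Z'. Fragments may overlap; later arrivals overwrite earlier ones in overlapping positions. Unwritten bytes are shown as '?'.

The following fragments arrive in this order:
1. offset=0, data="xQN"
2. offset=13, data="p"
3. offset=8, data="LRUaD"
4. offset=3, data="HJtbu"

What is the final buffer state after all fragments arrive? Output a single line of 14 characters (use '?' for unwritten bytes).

Fragment 1: offset=0 data="xQN" -> buffer=xQN???????????
Fragment 2: offset=13 data="p" -> buffer=xQN??????????p
Fragment 3: offset=8 data="LRUaD" -> buffer=xQN?????LRUaDp
Fragment 4: offset=3 data="HJtbu" -> buffer=xQNHJtbuLRUaDp

Answer: xQNHJtbuLRUaDp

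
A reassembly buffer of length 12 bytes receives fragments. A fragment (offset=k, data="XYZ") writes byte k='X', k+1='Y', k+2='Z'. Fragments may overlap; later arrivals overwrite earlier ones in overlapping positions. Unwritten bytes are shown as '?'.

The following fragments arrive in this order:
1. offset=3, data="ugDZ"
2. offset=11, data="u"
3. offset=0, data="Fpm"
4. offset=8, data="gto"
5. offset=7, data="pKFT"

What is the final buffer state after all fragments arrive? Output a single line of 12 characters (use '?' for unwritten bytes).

Fragment 1: offset=3 data="ugDZ" -> buffer=???ugDZ?????
Fragment 2: offset=11 data="u" -> buffer=???ugDZ????u
Fragment 3: offset=0 data="Fpm" -> buffer=FpmugDZ????u
Fragment 4: offset=8 data="gto" -> buffer=FpmugDZ?gtou
Fragment 5: offset=7 data="pKFT" -> buffer=FpmugDZpKFTu

Answer: FpmugDZpKFTu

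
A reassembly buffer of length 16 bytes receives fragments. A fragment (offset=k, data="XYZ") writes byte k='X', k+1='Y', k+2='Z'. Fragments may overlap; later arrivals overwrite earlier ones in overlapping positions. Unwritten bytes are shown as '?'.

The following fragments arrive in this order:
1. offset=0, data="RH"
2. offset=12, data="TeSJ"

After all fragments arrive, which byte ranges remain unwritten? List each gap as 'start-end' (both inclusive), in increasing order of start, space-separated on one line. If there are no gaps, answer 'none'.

Answer: 2-11

Derivation:
Fragment 1: offset=0 len=2
Fragment 2: offset=12 len=4
Gaps: 2-11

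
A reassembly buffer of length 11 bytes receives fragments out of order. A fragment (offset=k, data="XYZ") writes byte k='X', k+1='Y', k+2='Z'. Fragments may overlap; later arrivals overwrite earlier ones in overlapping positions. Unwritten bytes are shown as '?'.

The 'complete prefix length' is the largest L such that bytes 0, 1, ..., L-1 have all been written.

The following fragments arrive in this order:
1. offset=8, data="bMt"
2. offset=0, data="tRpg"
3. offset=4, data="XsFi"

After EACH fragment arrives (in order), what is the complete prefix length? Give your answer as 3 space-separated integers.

Answer: 0 4 11

Derivation:
Fragment 1: offset=8 data="bMt" -> buffer=????????bMt -> prefix_len=0
Fragment 2: offset=0 data="tRpg" -> buffer=tRpg????bMt -> prefix_len=4
Fragment 3: offset=4 data="XsFi" -> buffer=tRpgXsFibMt -> prefix_len=11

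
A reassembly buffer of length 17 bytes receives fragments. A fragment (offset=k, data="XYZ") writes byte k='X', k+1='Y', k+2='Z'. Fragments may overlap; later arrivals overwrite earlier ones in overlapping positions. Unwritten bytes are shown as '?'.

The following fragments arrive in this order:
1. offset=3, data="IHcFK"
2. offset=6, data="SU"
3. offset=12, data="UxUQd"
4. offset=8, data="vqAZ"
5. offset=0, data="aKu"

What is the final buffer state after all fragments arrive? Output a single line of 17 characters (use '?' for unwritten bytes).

Fragment 1: offset=3 data="IHcFK" -> buffer=???IHcFK?????????
Fragment 2: offset=6 data="SU" -> buffer=???IHcSU?????????
Fragment 3: offset=12 data="UxUQd" -> buffer=???IHcSU????UxUQd
Fragment 4: offset=8 data="vqAZ" -> buffer=???IHcSUvqAZUxUQd
Fragment 5: offset=0 data="aKu" -> buffer=aKuIHcSUvqAZUxUQd

Answer: aKuIHcSUvqAZUxUQd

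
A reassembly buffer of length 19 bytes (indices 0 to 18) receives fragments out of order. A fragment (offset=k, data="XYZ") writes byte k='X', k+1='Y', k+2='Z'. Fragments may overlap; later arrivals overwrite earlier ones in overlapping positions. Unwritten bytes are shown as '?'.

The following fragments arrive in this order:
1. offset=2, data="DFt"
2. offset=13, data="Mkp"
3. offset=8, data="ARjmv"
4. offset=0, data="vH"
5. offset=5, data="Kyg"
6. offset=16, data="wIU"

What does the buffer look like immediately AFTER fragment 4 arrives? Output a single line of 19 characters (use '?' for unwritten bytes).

Answer: vHDFt???ARjmvMkp???

Derivation:
Fragment 1: offset=2 data="DFt" -> buffer=??DFt??????????????
Fragment 2: offset=13 data="Mkp" -> buffer=??DFt????????Mkp???
Fragment 3: offset=8 data="ARjmv" -> buffer=??DFt???ARjmvMkp???
Fragment 4: offset=0 data="vH" -> buffer=vHDFt???ARjmvMkp???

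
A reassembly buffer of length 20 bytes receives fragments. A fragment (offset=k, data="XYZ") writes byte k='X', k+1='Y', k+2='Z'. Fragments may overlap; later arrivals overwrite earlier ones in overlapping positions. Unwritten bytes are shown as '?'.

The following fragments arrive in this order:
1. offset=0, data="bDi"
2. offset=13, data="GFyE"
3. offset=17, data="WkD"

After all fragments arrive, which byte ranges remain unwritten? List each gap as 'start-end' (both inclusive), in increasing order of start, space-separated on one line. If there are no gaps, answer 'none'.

Fragment 1: offset=0 len=3
Fragment 2: offset=13 len=4
Fragment 3: offset=17 len=3
Gaps: 3-12

Answer: 3-12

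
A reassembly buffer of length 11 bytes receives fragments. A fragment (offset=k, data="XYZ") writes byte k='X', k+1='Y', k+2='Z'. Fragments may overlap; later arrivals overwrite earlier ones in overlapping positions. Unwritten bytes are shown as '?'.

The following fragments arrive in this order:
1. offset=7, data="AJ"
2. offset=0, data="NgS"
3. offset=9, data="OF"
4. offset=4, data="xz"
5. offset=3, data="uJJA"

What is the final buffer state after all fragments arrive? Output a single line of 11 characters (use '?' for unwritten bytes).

Fragment 1: offset=7 data="AJ" -> buffer=???????AJ??
Fragment 2: offset=0 data="NgS" -> buffer=NgS????AJ??
Fragment 3: offset=9 data="OF" -> buffer=NgS????AJOF
Fragment 4: offset=4 data="xz" -> buffer=NgS?xz?AJOF
Fragment 5: offset=3 data="uJJA" -> buffer=NgSuJJAAJOF

Answer: NgSuJJAAJOF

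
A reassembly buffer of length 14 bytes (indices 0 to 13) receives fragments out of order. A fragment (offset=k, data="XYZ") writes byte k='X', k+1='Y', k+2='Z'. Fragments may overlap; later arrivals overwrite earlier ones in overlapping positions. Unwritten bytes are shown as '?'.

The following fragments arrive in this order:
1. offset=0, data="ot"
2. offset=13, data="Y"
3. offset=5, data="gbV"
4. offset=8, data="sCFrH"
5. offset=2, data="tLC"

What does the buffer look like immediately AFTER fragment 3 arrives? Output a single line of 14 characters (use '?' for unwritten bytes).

Fragment 1: offset=0 data="ot" -> buffer=ot????????????
Fragment 2: offset=13 data="Y" -> buffer=ot???????????Y
Fragment 3: offset=5 data="gbV" -> buffer=ot???gbV?????Y

Answer: ot???gbV?????Y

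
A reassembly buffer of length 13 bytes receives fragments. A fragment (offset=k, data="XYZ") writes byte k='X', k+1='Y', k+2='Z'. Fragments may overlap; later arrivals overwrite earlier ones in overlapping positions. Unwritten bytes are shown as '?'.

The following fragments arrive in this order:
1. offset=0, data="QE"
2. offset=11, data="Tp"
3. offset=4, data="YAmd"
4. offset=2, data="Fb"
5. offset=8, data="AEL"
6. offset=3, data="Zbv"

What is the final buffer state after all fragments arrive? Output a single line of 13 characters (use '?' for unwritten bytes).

Answer: QEFZbvmdAELTp

Derivation:
Fragment 1: offset=0 data="QE" -> buffer=QE???????????
Fragment 2: offset=11 data="Tp" -> buffer=QE?????????Tp
Fragment 3: offset=4 data="YAmd" -> buffer=QE??YAmd???Tp
Fragment 4: offset=2 data="Fb" -> buffer=QEFbYAmd???Tp
Fragment 5: offset=8 data="AEL" -> buffer=QEFbYAmdAELTp
Fragment 6: offset=3 data="Zbv" -> buffer=QEFZbvmdAELTp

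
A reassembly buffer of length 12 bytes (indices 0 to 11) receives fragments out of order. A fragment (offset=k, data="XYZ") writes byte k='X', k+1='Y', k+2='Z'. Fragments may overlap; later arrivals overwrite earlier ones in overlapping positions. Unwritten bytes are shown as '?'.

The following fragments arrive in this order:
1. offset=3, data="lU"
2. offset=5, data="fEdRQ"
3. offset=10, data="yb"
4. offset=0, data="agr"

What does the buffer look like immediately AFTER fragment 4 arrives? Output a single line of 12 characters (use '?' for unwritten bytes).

Fragment 1: offset=3 data="lU" -> buffer=???lU???????
Fragment 2: offset=5 data="fEdRQ" -> buffer=???lUfEdRQ??
Fragment 3: offset=10 data="yb" -> buffer=???lUfEdRQyb
Fragment 4: offset=0 data="agr" -> buffer=agrlUfEdRQyb

Answer: agrlUfEdRQyb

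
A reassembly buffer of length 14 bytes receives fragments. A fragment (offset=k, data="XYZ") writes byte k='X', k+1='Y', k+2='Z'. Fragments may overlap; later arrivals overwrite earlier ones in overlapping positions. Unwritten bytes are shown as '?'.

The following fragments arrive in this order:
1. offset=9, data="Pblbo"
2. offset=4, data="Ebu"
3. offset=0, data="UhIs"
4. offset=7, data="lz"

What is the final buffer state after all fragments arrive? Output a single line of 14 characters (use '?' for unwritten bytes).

Answer: UhIsEbulzPblbo

Derivation:
Fragment 1: offset=9 data="Pblbo" -> buffer=?????????Pblbo
Fragment 2: offset=4 data="Ebu" -> buffer=????Ebu??Pblbo
Fragment 3: offset=0 data="UhIs" -> buffer=UhIsEbu??Pblbo
Fragment 4: offset=7 data="lz" -> buffer=UhIsEbulzPblbo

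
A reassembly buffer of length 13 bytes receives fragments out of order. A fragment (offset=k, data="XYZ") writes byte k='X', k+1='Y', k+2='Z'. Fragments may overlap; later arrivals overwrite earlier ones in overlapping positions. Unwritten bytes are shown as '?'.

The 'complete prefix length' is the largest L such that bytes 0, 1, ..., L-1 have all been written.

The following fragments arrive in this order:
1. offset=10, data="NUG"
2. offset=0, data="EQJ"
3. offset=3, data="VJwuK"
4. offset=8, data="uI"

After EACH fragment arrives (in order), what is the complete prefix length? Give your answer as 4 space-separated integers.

Answer: 0 3 8 13

Derivation:
Fragment 1: offset=10 data="NUG" -> buffer=??????????NUG -> prefix_len=0
Fragment 2: offset=0 data="EQJ" -> buffer=EQJ???????NUG -> prefix_len=3
Fragment 3: offset=3 data="VJwuK" -> buffer=EQJVJwuK??NUG -> prefix_len=8
Fragment 4: offset=8 data="uI" -> buffer=EQJVJwuKuINUG -> prefix_len=13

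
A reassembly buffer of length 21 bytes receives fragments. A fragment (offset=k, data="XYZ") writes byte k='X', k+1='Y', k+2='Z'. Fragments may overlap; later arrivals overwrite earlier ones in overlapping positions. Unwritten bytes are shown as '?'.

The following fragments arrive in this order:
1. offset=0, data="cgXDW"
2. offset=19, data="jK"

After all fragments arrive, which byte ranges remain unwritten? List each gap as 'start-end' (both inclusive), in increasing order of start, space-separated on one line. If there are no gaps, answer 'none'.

Fragment 1: offset=0 len=5
Fragment 2: offset=19 len=2
Gaps: 5-18

Answer: 5-18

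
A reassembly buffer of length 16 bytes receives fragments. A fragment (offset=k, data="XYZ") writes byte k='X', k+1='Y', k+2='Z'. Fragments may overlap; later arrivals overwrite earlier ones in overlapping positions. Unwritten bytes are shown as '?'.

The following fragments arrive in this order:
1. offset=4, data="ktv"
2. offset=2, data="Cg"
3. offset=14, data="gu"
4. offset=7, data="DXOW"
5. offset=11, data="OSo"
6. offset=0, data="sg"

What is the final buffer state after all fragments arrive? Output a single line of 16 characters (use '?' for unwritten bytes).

Answer: sgCgktvDXOWOSogu

Derivation:
Fragment 1: offset=4 data="ktv" -> buffer=????ktv?????????
Fragment 2: offset=2 data="Cg" -> buffer=??Cgktv?????????
Fragment 3: offset=14 data="gu" -> buffer=??Cgktv???????gu
Fragment 4: offset=7 data="DXOW" -> buffer=??CgktvDXOW???gu
Fragment 5: offset=11 data="OSo" -> buffer=??CgktvDXOWOSogu
Fragment 6: offset=0 data="sg" -> buffer=sgCgktvDXOWOSogu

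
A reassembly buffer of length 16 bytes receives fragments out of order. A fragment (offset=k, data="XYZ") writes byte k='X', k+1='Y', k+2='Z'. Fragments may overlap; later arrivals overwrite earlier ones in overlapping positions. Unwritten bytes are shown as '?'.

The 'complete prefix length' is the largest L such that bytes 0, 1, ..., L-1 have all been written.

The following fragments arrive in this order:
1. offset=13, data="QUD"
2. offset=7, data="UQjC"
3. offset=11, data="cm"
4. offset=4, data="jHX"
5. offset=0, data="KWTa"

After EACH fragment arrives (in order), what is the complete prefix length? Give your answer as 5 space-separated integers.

Answer: 0 0 0 0 16

Derivation:
Fragment 1: offset=13 data="QUD" -> buffer=?????????????QUD -> prefix_len=0
Fragment 2: offset=7 data="UQjC" -> buffer=???????UQjC??QUD -> prefix_len=0
Fragment 3: offset=11 data="cm" -> buffer=???????UQjCcmQUD -> prefix_len=0
Fragment 4: offset=4 data="jHX" -> buffer=????jHXUQjCcmQUD -> prefix_len=0
Fragment 5: offset=0 data="KWTa" -> buffer=KWTajHXUQjCcmQUD -> prefix_len=16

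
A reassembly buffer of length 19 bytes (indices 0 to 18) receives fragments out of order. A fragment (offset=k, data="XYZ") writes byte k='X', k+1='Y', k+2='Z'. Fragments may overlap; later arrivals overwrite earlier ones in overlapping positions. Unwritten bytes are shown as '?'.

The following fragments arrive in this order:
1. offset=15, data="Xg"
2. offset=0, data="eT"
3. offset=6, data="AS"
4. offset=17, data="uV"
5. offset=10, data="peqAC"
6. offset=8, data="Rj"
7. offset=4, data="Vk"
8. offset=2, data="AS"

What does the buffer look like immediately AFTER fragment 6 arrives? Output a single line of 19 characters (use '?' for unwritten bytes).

Answer: eT????ASRjpeqACXguV

Derivation:
Fragment 1: offset=15 data="Xg" -> buffer=???????????????Xg??
Fragment 2: offset=0 data="eT" -> buffer=eT?????????????Xg??
Fragment 3: offset=6 data="AS" -> buffer=eT????AS???????Xg??
Fragment 4: offset=17 data="uV" -> buffer=eT????AS???????XguV
Fragment 5: offset=10 data="peqAC" -> buffer=eT????AS??peqACXguV
Fragment 6: offset=8 data="Rj" -> buffer=eT????ASRjpeqACXguV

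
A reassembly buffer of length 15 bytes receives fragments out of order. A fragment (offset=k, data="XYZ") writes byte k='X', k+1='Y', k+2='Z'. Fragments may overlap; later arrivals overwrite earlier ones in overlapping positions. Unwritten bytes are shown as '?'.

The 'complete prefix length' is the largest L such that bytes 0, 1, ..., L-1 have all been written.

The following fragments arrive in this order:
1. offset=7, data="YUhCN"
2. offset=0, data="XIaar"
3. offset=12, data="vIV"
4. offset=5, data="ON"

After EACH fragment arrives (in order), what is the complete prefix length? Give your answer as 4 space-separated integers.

Answer: 0 5 5 15

Derivation:
Fragment 1: offset=7 data="YUhCN" -> buffer=???????YUhCN??? -> prefix_len=0
Fragment 2: offset=0 data="XIaar" -> buffer=XIaar??YUhCN??? -> prefix_len=5
Fragment 3: offset=12 data="vIV" -> buffer=XIaar??YUhCNvIV -> prefix_len=5
Fragment 4: offset=5 data="ON" -> buffer=XIaarONYUhCNvIV -> prefix_len=15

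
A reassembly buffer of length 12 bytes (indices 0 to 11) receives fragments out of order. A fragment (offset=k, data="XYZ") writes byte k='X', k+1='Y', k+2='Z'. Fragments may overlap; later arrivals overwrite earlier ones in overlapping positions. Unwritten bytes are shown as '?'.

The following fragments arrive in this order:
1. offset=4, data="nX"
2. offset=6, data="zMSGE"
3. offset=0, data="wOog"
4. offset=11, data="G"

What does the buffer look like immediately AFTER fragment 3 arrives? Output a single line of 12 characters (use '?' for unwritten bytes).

Answer: wOognXzMSGE?

Derivation:
Fragment 1: offset=4 data="nX" -> buffer=????nX??????
Fragment 2: offset=6 data="zMSGE" -> buffer=????nXzMSGE?
Fragment 3: offset=0 data="wOog" -> buffer=wOognXzMSGE?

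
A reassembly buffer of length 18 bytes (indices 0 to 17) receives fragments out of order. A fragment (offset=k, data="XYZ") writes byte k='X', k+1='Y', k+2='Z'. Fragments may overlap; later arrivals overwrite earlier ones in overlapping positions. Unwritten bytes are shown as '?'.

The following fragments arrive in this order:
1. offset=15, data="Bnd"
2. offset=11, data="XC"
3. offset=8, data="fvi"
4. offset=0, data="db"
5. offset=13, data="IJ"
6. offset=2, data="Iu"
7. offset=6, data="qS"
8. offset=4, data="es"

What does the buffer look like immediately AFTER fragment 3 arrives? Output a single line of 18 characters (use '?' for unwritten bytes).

Answer: ????????fviXC??Bnd

Derivation:
Fragment 1: offset=15 data="Bnd" -> buffer=???????????????Bnd
Fragment 2: offset=11 data="XC" -> buffer=???????????XC??Bnd
Fragment 3: offset=8 data="fvi" -> buffer=????????fviXC??Bnd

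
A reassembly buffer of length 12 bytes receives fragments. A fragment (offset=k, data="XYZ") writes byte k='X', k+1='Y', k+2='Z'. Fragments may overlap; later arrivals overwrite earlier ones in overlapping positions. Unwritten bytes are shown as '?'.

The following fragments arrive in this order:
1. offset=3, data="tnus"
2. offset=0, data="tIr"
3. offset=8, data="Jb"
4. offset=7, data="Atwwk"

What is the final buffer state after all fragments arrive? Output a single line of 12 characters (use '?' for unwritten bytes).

Fragment 1: offset=3 data="tnus" -> buffer=???tnus?????
Fragment 2: offset=0 data="tIr" -> buffer=tIrtnus?????
Fragment 3: offset=8 data="Jb" -> buffer=tIrtnus?Jb??
Fragment 4: offset=7 data="Atwwk" -> buffer=tIrtnusAtwwk

Answer: tIrtnusAtwwk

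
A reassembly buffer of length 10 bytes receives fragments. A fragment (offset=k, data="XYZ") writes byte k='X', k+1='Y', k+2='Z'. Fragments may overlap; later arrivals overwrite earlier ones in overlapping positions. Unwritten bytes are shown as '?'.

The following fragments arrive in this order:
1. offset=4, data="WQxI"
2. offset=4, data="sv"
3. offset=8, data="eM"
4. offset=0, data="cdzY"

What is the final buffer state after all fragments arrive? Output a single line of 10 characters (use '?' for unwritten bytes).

Fragment 1: offset=4 data="WQxI" -> buffer=????WQxI??
Fragment 2: offset=4 data="sv" -> buffer=????svxI??
Fragment 3: offset=8 data="eM" -> buffer=????svxIeM
Fragment 4: offset=0 data="cdzY" -> buffer=cdzYsvxIeM

Answer: cdzYsvxIeM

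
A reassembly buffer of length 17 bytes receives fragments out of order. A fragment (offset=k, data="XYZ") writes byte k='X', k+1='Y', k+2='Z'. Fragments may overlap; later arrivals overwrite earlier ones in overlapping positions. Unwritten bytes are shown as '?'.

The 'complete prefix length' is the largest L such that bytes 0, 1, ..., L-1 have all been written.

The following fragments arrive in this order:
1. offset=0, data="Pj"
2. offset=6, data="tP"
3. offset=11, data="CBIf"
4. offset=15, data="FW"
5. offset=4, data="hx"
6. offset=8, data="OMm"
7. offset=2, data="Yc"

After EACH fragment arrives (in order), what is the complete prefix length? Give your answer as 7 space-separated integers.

Fragment 1: offset=0 data="Pj" -> buffer=Pj??????????????? -> prefix_len=2
Fragment 2: offset=6 data="tP" -> buffer=Pj????tP????????? -> prefix_len=2
Fragment 3: offset=11 data="CBIf" -> buffer=Pj????tP???CBIf?? -> prefix_len=2
Fragment 4: offset=15 data="FW" -> buffer=Pj????tP???CBIfFW -> prefix_len=2
Fragment 5: offset=4 data="hx" -> buffer=Pj??hxtP???CBIfFW -> prefix_len=2
Fragment 6: offset=8 data="OMm" -> buffer=Pj??hxtPOMmCBIfFW -> prefix_len=2
Fragment 7: offset=2 data="Yc" -> buffer=PjYchxtPOMmCBIfFW -> prefix_len=17

Answer: 2 2 2 2 2 2 17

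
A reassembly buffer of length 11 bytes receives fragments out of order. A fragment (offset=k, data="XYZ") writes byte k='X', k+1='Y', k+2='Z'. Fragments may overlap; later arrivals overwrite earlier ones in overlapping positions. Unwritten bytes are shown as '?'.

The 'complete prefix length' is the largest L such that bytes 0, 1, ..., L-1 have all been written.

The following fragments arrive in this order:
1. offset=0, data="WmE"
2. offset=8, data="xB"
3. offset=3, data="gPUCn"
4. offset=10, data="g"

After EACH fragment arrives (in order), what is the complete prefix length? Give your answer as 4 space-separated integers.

Fragment 1: offset=0 data="WmE" -> buffer=WmE???????? -> prefix_len=3
Fragment 2: offset=8 data="xB" -> buffer=WmE?????xB? -> prefix_len=3
Fragment 3: offset=3 data="gPUCn" -> buffer=WmEgPUCnxB? -> prefix_len=10
Fragment 4: offset=10 data="g" -> buffer=WmEgPUCnxBg -> prefix_len=11

Answer: 3 3 10 11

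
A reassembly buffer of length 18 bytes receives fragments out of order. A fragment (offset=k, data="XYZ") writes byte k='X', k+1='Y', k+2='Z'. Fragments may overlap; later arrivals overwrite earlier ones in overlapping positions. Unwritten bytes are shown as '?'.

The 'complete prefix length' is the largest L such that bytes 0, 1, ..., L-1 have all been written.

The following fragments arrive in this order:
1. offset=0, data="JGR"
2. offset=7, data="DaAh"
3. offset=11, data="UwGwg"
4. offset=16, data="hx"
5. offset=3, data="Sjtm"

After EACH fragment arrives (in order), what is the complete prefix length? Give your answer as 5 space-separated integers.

Fragment 1: offset=0 data="JGR" -> buffer=JGR??????????????? -> prefix_len=3
Fragment 2: offset=7 data="DaAh" -> buffer=JGR????DaAh??????? -> prefix_len=3
Fragment 3: offset=11 data="UwGwg" -> buffer=JGR????DaAhUwGwg?? -> prefix_len=3
Fragment 4: offset=16 data="hx" -> buffer=JGR????DaAhUwGwghx -> prefix_len=3
Fragment 5: offset=3 data="Sjtm" -> buffer=JGRSjtmDaAhUwGwghx -> prefix_len=18

Answer: 3 3 3 3 18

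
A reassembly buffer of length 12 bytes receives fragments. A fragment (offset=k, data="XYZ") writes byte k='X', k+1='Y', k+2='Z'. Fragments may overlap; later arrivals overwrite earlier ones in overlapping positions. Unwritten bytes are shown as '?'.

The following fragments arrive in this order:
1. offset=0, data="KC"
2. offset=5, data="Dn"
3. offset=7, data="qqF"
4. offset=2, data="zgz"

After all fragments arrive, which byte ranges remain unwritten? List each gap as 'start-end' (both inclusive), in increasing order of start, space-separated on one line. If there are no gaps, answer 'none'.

Answer: 10-11

Derivation:
Fragment 1: offset=0 len=2
Fragment 2: offset=5 len=2
Fragment 3: offset=7 len=3
Fragment 4: offset=2 len=3
Gaps: 10-11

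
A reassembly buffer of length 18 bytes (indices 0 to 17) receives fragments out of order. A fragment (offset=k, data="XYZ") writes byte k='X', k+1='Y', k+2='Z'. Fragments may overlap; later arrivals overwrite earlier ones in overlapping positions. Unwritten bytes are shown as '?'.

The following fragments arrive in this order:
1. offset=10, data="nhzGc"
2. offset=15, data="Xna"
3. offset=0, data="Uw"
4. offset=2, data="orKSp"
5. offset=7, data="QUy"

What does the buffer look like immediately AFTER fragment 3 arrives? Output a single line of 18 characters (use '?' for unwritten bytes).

Answer: Uw????????nhzGcXna

Derivation:
Fragment 1: offset=10 data="nhzGc" -> buffer=??????????nhzGc???
Fragment 2: offset=15 data="Xna" -> buffer=??????????nhzGcXna
Fragment 3: offset=0 data="Uw" -> buffer=Uw????????nhzGcXna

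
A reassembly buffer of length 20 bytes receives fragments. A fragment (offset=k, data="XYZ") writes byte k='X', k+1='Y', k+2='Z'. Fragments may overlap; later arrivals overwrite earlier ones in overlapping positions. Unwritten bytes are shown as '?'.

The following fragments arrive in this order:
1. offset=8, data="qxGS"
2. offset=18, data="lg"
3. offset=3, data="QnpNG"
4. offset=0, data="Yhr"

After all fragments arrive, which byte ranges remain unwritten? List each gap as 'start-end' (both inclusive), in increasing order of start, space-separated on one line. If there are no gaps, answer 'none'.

Answer: 12-17

Derivation:
Fragment 1: offset=8 len=4
Fragment 2: offset=18 len=2
Fragment 3: offset=3 len=5
Fragment 4: offset=0 len=3
Gaps: 12-17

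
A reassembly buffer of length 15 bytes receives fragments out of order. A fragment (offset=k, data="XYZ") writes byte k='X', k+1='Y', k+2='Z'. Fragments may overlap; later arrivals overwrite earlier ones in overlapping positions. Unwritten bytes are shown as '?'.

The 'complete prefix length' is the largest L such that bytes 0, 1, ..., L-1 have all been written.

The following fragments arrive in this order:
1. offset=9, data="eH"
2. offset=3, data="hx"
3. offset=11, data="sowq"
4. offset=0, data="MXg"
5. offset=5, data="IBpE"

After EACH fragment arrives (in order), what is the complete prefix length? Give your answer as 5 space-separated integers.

Answer: 0 0 0 5 15

Derivation:
Fragment 1: offset=9 data="eH" -> buffer=?????????eH???? -> prefix_len=0
Fragment 2: offset=3 data="hx" -> buffer=???hx????eH???? -> prefix_len=0
Fragment 3: offset=11 data="sowq" -> buffer=???hx????eHsowq -> prefix_len=0
Fragment 4: offset=0 data="MXg" -> buffer=MXghx????eHsowq -> prefix_len=5
Fragment 5: offset=5 data="IBpE" -> buffer=MXghxIBpEeHsowq -> prefix_len=15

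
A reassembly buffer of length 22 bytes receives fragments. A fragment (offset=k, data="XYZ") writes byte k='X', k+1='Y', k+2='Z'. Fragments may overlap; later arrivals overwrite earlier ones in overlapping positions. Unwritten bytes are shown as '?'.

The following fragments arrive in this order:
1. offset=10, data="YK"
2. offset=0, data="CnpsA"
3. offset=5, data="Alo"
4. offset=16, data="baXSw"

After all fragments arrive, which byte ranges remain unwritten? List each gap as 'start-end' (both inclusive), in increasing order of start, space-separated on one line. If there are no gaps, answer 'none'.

Fragment 1: offset=10 len=2
Fragment 2: offset=0 len=5
Fragment 3: offset=5 len=3
Fragment 4: offset=16 len=5
Gaps: 8-9 12-15 21-21

Answer: 8-9 12-15 21-21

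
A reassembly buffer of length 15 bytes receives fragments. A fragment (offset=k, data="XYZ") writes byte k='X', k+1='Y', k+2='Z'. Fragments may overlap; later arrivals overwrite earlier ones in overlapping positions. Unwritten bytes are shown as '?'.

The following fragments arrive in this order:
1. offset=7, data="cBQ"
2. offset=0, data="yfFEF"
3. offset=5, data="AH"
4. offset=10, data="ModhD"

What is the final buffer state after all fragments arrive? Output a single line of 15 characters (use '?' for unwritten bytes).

Answer: yfFEFAHcBQModhD

Derivation:
Fragment 1: offset=7 data="cBQ" -> buffer=???????cBQ?????
Fragment 2: offset=0 data="yfFEF" -> buffer=yfFEF??cBQ?????
Fragment 3: offset=5 data="AH" -> buffer=yfFEFAHcBQ?????
Fragment 4: offset=10 data="ModhD" -> buffer=yfFEFAHcBQModhD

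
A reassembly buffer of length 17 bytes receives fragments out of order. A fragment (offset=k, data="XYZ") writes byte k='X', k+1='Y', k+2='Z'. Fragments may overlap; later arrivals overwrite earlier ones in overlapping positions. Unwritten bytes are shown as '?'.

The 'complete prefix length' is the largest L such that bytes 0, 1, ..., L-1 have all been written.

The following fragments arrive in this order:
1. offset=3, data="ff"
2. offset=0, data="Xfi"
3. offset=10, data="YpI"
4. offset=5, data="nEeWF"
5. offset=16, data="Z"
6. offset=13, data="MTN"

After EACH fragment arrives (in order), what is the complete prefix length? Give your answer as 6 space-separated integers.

Answer: 0 5 5 13 13 17

Derivation:
Fragment 1: offset=3 data="ff" -> buffer=???ff???????????? -> prefix_len=0
Fragment 2: offset=0 data="Xfi" -> buffer=Xfiff???????????? -> prefix_len=5
Fragment 3: offset=10 data="YpI" -> buffer=Xfiff?????YpI???? -> prefix_len=5
Fragment 4: offset=5 data="nEeWF" -> buffer=XfiffnEeWFYpI???? -> prefix_len=13
Fragment 5: offset=16 data="Z" -> buffer=XfiffnEeWFYpI???Z -> prefix_len=13
Fragment 6: offset=13 data="MTN" -> buffer=XfiffnEeWFYpIMTNZ -> prefix_len=17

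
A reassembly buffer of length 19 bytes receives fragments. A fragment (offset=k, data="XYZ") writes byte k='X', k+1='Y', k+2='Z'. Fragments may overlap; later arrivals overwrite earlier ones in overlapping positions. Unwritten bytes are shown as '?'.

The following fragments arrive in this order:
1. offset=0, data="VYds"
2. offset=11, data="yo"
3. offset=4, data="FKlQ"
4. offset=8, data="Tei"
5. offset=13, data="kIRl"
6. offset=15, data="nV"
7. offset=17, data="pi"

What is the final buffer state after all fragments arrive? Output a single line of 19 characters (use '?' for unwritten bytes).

Answer: VYdsFKlQTeiyokInVpi

Derivation:
Fragment 1: offset=0 data="VYds" -> buffer=VYds???????????????
Fragment 2: offset=11 data="yo" -> buffer=VYds???????yo??????
Fragment 3: offset=4 data="FKlQ" -> buffer=VYdsFKlQ???yo??????
Fragment 4: offset=8 data="Tei" -> buffer=VYdsFKlQTeiyo??????
Fragment 5: offset=13 data="kIRl" -> buffer=VYdsFKlQTeiyokIRl??
Fragment 6: offset=15 data="nV" -> buffer=VYdsFKlQTeiyokInV??
Fragment 7: offset=17 data="pi" -> buffer=VYdsFKlQTeiyokInVpi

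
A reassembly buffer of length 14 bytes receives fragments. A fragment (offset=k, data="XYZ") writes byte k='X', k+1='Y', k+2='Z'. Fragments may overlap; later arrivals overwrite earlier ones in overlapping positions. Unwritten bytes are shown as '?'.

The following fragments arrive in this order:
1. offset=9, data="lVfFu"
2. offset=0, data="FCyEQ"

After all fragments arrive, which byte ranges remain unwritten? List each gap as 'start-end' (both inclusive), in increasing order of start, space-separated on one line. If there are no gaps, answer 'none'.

Answer: 5-8

Derivation:
Fragment 1: offset=9 len=5
Fragment 2: offset=0 len=5
Gaps: 5-8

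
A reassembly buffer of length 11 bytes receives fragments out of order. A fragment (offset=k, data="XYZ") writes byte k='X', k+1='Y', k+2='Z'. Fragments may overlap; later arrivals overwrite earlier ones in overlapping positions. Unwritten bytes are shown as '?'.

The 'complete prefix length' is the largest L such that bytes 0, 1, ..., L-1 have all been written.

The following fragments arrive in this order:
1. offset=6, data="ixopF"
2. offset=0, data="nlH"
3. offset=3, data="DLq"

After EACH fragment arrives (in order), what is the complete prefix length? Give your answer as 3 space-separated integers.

Fragment 1: offset=6 data="ixopF" -> buffer=??????ixopF -> prefix_len=0
Fragment 2: offset=0 data="nlH" -> buffer=nlH???ixopF -> prefix_len=3
Fragment 3: offset=3 data="DLq" -> buffer=nlHDLqixopF -> prefix_len=11

Answer: 0 3 11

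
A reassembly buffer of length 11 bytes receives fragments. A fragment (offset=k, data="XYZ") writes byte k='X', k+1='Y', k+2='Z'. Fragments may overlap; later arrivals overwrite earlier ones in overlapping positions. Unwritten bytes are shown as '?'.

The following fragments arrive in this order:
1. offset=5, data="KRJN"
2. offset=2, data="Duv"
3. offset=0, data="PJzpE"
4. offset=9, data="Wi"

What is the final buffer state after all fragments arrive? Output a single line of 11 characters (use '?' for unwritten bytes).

Answer: PJzpEKRJNWi

Derivation:
Fragment 1: offset=5 data="KRJN" -> buffer=?????KRJN??
Fragment 2: offset=2 data="Duv" -> buffer=??DuvKRJN??
Fragment 3: offset=0 data="PJzpE" -> buffer=PJzpEKRJN??
Fragment 4: offset=9 data="Wi" -> buffer=PJzpEKRJNWi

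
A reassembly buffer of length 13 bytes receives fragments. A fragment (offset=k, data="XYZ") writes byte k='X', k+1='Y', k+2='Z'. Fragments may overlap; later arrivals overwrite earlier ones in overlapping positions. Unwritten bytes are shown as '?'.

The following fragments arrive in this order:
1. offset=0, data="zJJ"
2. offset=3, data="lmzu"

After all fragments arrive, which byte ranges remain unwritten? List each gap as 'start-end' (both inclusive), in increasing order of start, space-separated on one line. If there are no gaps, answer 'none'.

Fragment 1: offset=0 len=3
Fragment 2: offset=3 len=4
Gaps: 7-12

Answer: 7-12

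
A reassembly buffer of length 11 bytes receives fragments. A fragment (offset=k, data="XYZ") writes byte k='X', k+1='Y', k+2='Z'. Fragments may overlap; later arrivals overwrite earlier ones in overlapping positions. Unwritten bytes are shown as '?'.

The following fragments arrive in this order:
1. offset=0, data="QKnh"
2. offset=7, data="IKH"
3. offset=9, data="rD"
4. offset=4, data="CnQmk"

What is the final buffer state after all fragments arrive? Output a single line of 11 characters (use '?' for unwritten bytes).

Answer: QKnhCnQmkrD

Derivation:
Fragment 1: offset=0 data="QKnh" -> buffer=QKnh???????
Fragment 2: offset=7 data="IKH" -> buffer=QKnh???IKH?
Fragment 3: offset=9 data="rD" -> buffer=QKnh???IKrD
Fragment 4: offset=4 data="CnQmk" -> buffer=QKnhCnQmkrD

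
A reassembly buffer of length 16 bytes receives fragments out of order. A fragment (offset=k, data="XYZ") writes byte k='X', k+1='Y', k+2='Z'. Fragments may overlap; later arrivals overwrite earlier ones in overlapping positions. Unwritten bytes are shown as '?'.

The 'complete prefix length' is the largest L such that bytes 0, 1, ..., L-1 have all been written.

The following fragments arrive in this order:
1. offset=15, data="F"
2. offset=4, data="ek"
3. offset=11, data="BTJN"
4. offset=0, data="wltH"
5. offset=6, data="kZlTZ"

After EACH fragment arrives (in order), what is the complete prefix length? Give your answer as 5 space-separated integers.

Answer: 0 0 0 6 16

Derivation:
Fragment 1: offset=15 data="F" -> buffer=???????????????F -> prefix_len=0
Fragment 2: offset=4 data="ek" -> buffer=????ek?????????F -> prefix_len=0
Fragment 3: offset=11 data="BTJN" -> buffer=????ek?????BTJNF -> prefix_len=0
Fragment 4: offset=0 data="wltH" -> buffer=wltHek?????BTJNF -> prefix_len=6
Fragment 5: offset=6 data="kZlTZ" -> buffer=wltHekkZlTZBTJNF -> prefix_len=16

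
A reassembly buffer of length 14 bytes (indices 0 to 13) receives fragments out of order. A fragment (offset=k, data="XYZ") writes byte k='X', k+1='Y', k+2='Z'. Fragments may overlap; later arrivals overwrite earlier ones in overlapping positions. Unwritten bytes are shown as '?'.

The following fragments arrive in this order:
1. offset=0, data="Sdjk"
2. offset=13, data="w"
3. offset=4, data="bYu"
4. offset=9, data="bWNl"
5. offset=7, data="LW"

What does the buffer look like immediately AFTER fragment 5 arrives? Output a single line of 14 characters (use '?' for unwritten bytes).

Answer: SdjkbYuLWbWNlw

Derivation:
Fragment 1: offset=0 data="Sdjk" -> buffer=Sdjk??????????
Fragment 2: offset=13 data="w" -> buffer=Sdjk?????????w
Fragment 3: offset=4 data="bYu" -> buffer=SdjkbYu??????w
Fragment 4: offset=9 data="bWNl" -> buffer=SdjkbYu??bWNlw
Fragment 5: offset=7 data="LW" -> buffer=SdjkbYuLWbWNlw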